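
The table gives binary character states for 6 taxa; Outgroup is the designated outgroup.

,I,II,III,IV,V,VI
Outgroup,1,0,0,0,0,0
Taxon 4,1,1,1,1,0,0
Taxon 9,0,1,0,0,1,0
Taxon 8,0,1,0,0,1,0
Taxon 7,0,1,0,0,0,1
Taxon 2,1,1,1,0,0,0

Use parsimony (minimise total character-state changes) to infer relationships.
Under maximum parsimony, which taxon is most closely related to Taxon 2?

Taxon 4

Character polarity is set by the outgroup: the derived state is whichever differs from the outgroup's state, so for I the derived state is '0', and for the remaining characters it is '1'.
I: derived state '0' in Taxon 7, Taxon 8, and Taxon 9 only — synapomorphy for {Taxon 7, Taxon 8, Taxon 9}.
II (derived state '1') is shared by all ingroup taxa — unites the whole ingroup.
III (derived state '1') is shared by Taxon 2 and Taxon 4 — a synapomorphy uniting that clade.
IV: derived state '1' in Taxon 4 only — an autapomorphy, so it tells us nothing about relationships among taxa.
V: derived state '1' in Taxon 8 and Taxon 9 only — synapomorphy for {Taxon 8, Taxon 9}.
VI: derived state '1' in Taxon 7 only — an autapomorphy, so it tells us nothing about relationships among taxa.
Most parsimonious ingroup topology: (((Taxon 9,Taxon 8),Taxon 7),(Taxon 2,Taxon 4)).
Taxon 2 and Taxon 4 form a cherry on this tree, so they are sister taxa.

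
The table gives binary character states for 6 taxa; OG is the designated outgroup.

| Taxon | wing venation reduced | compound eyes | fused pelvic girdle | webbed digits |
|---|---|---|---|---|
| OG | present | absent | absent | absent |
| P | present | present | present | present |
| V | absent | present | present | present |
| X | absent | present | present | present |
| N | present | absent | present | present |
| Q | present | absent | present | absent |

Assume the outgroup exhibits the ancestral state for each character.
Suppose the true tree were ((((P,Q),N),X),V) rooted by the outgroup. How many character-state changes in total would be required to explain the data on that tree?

Map each character onto ((((P,Q),N),X),V) (rooted by OG) and count the minimum state changes it requires (Fitch parsimony):
wing venation reduced: 2; compound eyes: 3; fused pelvic girdle: 1; webbed digits: 2.
Total tree length = 8.

8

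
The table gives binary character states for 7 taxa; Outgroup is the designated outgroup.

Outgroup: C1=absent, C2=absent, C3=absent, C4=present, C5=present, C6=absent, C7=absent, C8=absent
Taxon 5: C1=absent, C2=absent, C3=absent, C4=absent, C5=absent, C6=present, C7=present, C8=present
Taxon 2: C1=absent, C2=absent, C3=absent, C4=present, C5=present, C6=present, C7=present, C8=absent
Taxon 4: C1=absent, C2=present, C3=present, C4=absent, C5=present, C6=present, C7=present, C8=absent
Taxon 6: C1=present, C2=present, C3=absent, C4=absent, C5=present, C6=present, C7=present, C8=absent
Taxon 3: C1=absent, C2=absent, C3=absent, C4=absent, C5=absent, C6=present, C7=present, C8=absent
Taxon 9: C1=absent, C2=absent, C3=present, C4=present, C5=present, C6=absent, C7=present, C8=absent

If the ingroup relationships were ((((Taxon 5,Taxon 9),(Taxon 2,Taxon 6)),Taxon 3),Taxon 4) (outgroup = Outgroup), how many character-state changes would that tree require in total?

Map each character onto ((((Taxon 5,Taxon 9),(Taxon 2,Taxon 6)),Taxon 3),Taxon 4) (rooted by Outgroup) and count the minimum state changes it requires (Fitch parsimony):
C1: 1; C2: 2; C3: 2; C4: 3; C5: 2; C6: 2; C7: 1; C8: 1.
Total tree length = 14.

14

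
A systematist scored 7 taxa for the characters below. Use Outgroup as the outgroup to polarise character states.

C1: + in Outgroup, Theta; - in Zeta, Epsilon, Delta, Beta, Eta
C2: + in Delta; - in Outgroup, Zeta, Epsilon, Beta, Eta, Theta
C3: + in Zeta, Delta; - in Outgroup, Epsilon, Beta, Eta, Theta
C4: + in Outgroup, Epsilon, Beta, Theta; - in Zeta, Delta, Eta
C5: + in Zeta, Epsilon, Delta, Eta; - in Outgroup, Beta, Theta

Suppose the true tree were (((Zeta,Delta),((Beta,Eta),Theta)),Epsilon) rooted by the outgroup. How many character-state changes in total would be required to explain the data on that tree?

9

Map each character onto (((Zeta,Delta),((Beta,Eta),Theta)),Epsilon) (rooted by Outgroup) and count the minimum state changes it requires (Fitch parsimony):
C1: 2; C2: 1; C3: 1; C4: 2; C5: 3.
Total tree length = 9.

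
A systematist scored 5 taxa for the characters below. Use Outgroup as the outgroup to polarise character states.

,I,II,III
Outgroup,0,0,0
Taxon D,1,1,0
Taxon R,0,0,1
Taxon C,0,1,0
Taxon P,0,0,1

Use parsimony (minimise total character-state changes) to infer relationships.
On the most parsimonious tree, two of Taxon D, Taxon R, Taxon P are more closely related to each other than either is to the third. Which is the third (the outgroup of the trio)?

The outgroup has state '0' for every character, so '1' is the derived state throughout.
I (derived state '1') is unique to Taxon D (autapomorphy; uninformative for grouping).
II (derived state '1') is shared by Taxon C and Taxon D — a synapomorphy uniting that clade.
Only Taxon P and Taxon R show the derived state '1' for III, supporting them as a clade.
Most parsimonious ingroup topology: ((Taxon D,Taxon C),(Taxon R,Taxon P)).
Taxon P and Taxon R share a more recent common ancestor with each other than either does with Taxon D, so Taxon D is the least closely related of the three.

Taxon D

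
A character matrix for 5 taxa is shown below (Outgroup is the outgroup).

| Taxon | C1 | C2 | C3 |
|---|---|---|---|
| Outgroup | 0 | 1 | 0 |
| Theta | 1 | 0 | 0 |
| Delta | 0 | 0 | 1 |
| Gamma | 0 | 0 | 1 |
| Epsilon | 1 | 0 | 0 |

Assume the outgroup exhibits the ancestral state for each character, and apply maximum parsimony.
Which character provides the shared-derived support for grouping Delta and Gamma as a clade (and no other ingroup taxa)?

Character polarity is set by the outgroup: the derived state is whichever differs from the outgroup's state, so for C2 the derived state is '0', and for the remaining characters it is '1'.
C1: derived state '1' in Epsilon and Theta only — synapomorphy for {Epsilon, Theta}.
All ingroup taxa share the derived state '0' for C2; it defines the ingroup but does not resolve relationships within it.
Only Delta and Gamma show the derived state '1' for C3, supporting them as a clade.
Most parsimonious ingroup topology: ((Theta,Epsilon),(Delta,Gamma)).
The clade {Delta, Gamma} is supported by C3: its derived state '1' occurs in exactly those taxa and in no other taxon (including the outgroup).

C3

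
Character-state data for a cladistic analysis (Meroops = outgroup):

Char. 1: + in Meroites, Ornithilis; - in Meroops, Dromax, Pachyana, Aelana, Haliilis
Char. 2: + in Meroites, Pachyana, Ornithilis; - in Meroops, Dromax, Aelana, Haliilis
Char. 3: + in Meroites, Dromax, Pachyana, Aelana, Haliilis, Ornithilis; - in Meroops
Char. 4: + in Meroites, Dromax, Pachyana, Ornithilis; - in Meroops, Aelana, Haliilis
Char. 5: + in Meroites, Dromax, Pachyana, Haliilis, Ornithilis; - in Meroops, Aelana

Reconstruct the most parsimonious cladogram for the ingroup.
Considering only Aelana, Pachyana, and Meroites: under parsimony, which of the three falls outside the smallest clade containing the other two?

The outgroup has state '-' for every character, so '+' is the derived state throughout.
Only Meroites and Ornithilis show the derived state '+' for Char. 1, supporting them as a clade.
Char. 2: derived state '+' in Meroites, Ornithilis, and Pachyana only — synapomorphy for {Meroites, Ornithilis, Pachyana}.
All ingroup taxa share the derived state '+' for Char. 3; it defines the ingroup but does not resolve relationships within it.
Only Dromax, Meroites, Ornithilis, and Pachyana show the derived state '+' for Char. 4, supporting them as a clade.
Char. 5 (derived state '+') is shared by Dromax, Haliilis, Meroites, Ornithilis, and Pachyana — a synapomorphy uniting that clade.
Most parsimonious ingroup topology: (((((Meroites,Ornithilis),Pachyana),Dromax),Haliilis),Aelana).
Pachyana and Meroites share a more recent common ancestor with each other than either does with Aelana, so Aelana is the least closely related of the three.

Aelana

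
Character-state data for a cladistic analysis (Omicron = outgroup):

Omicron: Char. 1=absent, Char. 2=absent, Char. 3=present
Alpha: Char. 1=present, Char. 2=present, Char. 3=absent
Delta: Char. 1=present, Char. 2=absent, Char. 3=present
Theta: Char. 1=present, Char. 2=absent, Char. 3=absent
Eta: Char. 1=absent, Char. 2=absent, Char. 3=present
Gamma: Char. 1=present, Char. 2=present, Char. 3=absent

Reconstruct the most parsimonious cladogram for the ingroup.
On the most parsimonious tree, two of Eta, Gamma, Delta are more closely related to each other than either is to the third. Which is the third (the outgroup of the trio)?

Eta

Character polarity is set by the outgroup: the derived state is whichever differs from the outgroup's state, so for Char. 3 the derived state is 'absent', and for the remaining characters it is 'present'.
Char. 1 (derived state 'present') is shared by Alpha, Delta, Gamma, and Theta — a synapomorphy uniting that clade.
Char. 2: derived state 'present' in Alpha and Gamma only — synapomorphy for {Alpha, Gamma}.
Char. 3: derived state 'absent' in Alpha, Gamma, and Theta only — synapomorphy for {Alpha, Gamma, Theta}.
Most parsimonious ingroup topology: ((((Gamma,Alpha),Theta),Delta),Eta).
Delta and Gamma share a more recent common ancestor with each other than either does with Eta, so Eta is the least closely related of the three.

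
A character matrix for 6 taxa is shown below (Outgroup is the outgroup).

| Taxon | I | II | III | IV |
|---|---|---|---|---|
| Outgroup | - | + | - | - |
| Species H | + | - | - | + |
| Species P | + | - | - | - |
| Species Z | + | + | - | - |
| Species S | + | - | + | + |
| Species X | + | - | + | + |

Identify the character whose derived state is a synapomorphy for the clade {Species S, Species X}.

Character polarity is set by the outgroup: the derived state is whichever differs from the outgroup's state, so for II the derived state is '-', and for the remaining characters it is '+'.
I (derived state '+') is shared by all ingroup taxa — unites the whole ingroup.
II: derived state '-' in Species H, Species P, Species S, and Species X only — synapomorphy for {Species H, Species P, Species S, Species X}.
Only Species S and Species X show the derived state '+' for III, supporting them as a clade.
IV: derived state '+' in Species H, Species S, and Species X only — synapomorphy for {Species H, Species S, Species X}.
Most parsimonious ingroup topology: (((Species H,(Species S,Species X)),Species P),Species Z).
The clade {Species S, Species X} is supported by III: its derived state '+' occurs in exactly those taxa and in no other taxon (including the outgroup).

III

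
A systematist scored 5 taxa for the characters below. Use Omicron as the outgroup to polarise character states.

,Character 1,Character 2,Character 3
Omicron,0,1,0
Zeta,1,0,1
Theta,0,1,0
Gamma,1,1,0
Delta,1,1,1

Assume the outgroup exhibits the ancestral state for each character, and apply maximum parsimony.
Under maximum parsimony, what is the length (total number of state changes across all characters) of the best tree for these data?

3

Character polarity is set by the outgroup: the derived state is whichever differs from the outgroup's state, so for Character 2 the derived state is '0', and for the remaining characters it is '1'.
Only Delta, Gamma, and Zeta show the derived state '1' for Character 1, supporting them as a clade.
Character 2: derived state '0' in Zeta only — an autapomorphy, so it tells us nothing about relationships among taxa.
Character 3: derived state '1' in Delta and Zeta only — synapomorphy for {Delta, Zeta}.
Most parsimonious ingroup topology: (((Zeta,Delta),Gamma),Theta).
Changes per character on this tree: Character 1: 1; Character 2: 1; Character 3: 1.
Total = 3.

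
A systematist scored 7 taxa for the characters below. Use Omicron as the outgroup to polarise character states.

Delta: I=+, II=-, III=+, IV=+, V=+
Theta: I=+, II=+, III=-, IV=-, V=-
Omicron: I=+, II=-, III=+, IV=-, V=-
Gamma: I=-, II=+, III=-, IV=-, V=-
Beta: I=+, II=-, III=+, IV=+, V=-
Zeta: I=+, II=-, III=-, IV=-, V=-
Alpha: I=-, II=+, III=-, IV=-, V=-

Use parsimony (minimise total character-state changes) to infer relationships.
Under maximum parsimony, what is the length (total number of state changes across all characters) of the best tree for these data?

5

Character polarity is set by the outgroup: the derived state is whichever differs from the outgroup's state, so for I, III the derived state is '-', and for the remaining characters it is '+'.
I (derived state '-') is shared by Alpha and Gamma — a synapomorphy uniting that clade.
II: derived state '+' in Alpha, Gamma, and Theta only — synapomorphy for {Alpha, Gamma, Theta}.
III (derived state '-') is shared by Alpha, Gamma, Theta, and Zeta — a synapomorphy uniting that clade.
IV (derived state '+') is shared by Beta and Delta — a synapomorphy uniting that clade.
V (derived state '+') is unique to Delta (autapomorphy; uninformative for grouping).
Most parsimonious ingroup topology: ((((Gamma,Alpha),Theta),Zeta),(Beta,Delta)).
Changes per character on this tree: I: 1; II: 1; III: 1; IV: 1; V: 1.
Total = 5.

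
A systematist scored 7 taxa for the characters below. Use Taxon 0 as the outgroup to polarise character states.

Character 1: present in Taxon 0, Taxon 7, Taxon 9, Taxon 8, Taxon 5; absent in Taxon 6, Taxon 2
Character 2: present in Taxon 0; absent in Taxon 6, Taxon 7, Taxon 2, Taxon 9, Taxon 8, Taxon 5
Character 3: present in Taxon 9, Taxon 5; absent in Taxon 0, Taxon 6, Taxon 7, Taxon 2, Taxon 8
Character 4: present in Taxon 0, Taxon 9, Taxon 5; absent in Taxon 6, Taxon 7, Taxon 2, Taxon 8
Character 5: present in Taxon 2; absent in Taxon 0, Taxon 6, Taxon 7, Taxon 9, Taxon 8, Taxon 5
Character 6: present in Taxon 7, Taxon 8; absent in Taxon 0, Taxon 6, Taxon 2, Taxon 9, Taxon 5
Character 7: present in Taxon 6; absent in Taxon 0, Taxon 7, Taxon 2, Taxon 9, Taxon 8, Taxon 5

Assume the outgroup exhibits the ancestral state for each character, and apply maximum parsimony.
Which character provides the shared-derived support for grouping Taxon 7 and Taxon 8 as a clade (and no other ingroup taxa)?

Character 6

Character polarity is set by the outgroup: the derived state is whichever differs from the outgroup's state, so for Character 1, Character 2, Character 4 the derived state is 'absent', and for the remaining characters it is 'present'.
Character 1: derived state 'absent' in Taxon 2 and Taxon 6 only — synapomorphy for {Taxon 2, Taxon 6}.
All ingroup taxa share the derived state 'absent' for Character 2; it defines the ingroup but does not resolve relationships within it.
Only Taxon 5 and Taxon 9 show the derived state 'present' for Character 3, supporting them as a clade.
Character 4: derived state 'absent' in Taxon 2, Taxon 6, Taxon 7, and Taxon 8 only — synapomorphy for {Taxon 2, Taxon 6, Taxon 7, Taxon 8}.
Character 5 (derived state 'present') is unique to Taxon 2 (autapomorphy; uninformative for grouping).
Only Taxon 7 and Taxon 8 show the derived state 'present' for Character 6, supporting them as a clade.
Character 7 (derived state 'present') is unique to Taxon 6 (autapomorphy; uninformative for grouping).
Most parsimonious ingroup topology: (((Taxon 6,Taxon 2),(Taxon 7,Taxon 8)),(Taxon 9,Taxon 5)).
The clade {Taxon 7, Taxon 8} is supported by Character 6: its derived state 'present' occurs in exactly those taxa and in no other taxon (including the outgroup).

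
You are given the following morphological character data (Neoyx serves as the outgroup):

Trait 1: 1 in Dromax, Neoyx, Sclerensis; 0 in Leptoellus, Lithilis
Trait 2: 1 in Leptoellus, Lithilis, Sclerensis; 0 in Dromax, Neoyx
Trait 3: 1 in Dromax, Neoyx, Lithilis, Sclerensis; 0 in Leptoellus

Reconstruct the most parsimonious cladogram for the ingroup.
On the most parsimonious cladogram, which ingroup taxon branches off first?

Dromax

Character polarity is set by the outgroup: the derived state is whichever differs from the outgroup's state, so for Trait 1, Trait 3 the derived state is '0', and for the remaining characters it is '1'.
Trait 1: derived state '0' in Leptoellus and Lithilis only — synapomorphy for {Leptoellus, Lithilis}.
Trait 2: derived state '1' in Leptoellus, Lithilis, and Sclerensis only — synapomorphy for {Leptoellus, Lithilis, Sclerensis}.
Trait 3 (derived state '0') is unique to Leptoellus (autapomorphy; uninformative for grouping).
Most parsimonious ingroup topology: (((Lithilis,Leptoellus),Sclerensis),Dromax).
Dromax is sister to the clade containing all other ingroup taxa, so it is the earliest-diverging (most basal) ingroup lineage.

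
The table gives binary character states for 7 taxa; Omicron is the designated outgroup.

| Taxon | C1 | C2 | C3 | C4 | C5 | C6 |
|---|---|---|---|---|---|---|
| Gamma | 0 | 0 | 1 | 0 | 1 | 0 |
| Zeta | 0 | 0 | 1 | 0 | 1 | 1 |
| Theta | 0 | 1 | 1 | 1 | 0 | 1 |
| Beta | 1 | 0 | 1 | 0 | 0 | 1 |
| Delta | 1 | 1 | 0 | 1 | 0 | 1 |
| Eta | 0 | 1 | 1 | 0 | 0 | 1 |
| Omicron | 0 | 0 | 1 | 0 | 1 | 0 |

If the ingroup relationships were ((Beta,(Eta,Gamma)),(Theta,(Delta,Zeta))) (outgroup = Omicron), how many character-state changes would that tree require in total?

13

Map each character onto ((Beta,(Eta,Gamma)),(Theta,(Delta,Zeta))) (rooted by Omicron) and count the minimum state changes it requires (Fitch parsimony):
C1: 2; C2: 3; C3: 1; C4: 2; C5: 3; C6: 2.
Total tree length = 13.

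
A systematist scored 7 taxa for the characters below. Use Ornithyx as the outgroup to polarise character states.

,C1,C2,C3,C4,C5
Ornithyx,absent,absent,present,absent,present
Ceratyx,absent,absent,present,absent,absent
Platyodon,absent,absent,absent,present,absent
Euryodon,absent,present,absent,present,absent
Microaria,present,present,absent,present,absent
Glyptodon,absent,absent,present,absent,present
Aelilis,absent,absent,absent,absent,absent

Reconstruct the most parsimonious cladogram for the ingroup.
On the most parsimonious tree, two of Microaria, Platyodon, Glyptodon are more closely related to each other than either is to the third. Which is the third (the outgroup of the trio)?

Glyptodon

Character polarity is set by the outgroup: the derived state is whichever differs from the outgroup's state, so for C3, C5 the derived state is 'absent', and for the remaining characters it is 'present'.
C1 (derived state 'present') is unique to Microaria (autapomorphy; uninformative for grouping).
Only Euryodon and Microaria show the derived state 'present' for C2, supporting them as a clade.
C3 (derived state 'absent') is shared by Aelilis, Euryodon, Microaria, and Platyodon — a synapomorphy uniting that clade.
C4 (derived state 'present') is shared by Euryodon, Microaria, and Platyodon — a synapomorphy uniting that clade.
Only Aelilis, Ceratyx, Euryodon, Microaria, and Platyodon show the derived state 'absent' for C5, supporting them as a clade.
Most parsimonious ingroup topology: ((Ceratyx,((Platyodon,(Euryodon,Microaria)),Aelilis)),Glyptodon).
Platyodon and Microaria share a more recent common ancestor with each other than either does with Glyptodon, so Glyptodon is the least closely related of the three.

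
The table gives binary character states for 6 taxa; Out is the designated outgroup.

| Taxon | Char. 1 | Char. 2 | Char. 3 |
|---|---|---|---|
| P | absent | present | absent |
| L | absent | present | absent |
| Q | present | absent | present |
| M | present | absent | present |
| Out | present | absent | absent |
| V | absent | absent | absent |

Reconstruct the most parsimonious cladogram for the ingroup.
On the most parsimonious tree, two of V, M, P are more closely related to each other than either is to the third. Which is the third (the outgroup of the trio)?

M

Character polarity is set by the outgroup: the derived state is whichever differs from the outgroup's state, so for Char. 1 the derived state is 'absent', and for the remaining characters it is 'present'.
Char. 1 (derived state 'absent') is shared by L, P, and V — a synapomorphy uniting that clade.
Char. 2 (derived state 'present') is shared by L and P — a synapomorphy uniting that clade.
Char. 3 (derived state 'present') is shared by M and Q — a synapomorphy uniting that clade.
Most parsimonious ingroup topology: ((V,(P,L)),(M,Q)).
P and V share a more recent common ancestor with each other than either does with M, so M is the least closely related of the three.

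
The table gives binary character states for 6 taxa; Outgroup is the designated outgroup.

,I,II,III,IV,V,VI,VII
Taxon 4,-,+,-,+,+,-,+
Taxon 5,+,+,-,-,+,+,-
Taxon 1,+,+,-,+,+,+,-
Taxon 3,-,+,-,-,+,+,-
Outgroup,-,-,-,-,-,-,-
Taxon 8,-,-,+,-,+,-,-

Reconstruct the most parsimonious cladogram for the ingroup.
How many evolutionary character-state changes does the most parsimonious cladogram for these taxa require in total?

8

The outgroup has state '-' for every character, so '+' is the derived state throughout.
I (derived state '+') is shared by Taxon 1 and Taxon 5 — a synapomorphy uniting that clade.
II: derived state '+' in Taxon 1, Taxon 3, Taxon 4, and Taxon 5 only — synapomorphy for {Taxon 1, Taxon 3, Taxon 4, Taxon 5}.
III: derived state '+' in Taxon 8 only — an autapomorphy, so it tells us nothing about relationships among taxa.
IV (state '+') occurs in Taxon 1 and Taxon 4 but conflicts with the nesting implied by the other characters — most parsimoniously interpreted as homoplasy.
V (derived state '+') is shared by all ingroup taxa — unites the whole ingroup.
VI: derived state '+' in Taxon 1, Taxon 3, and Taxon 5 only — synapomorphy for {Taxon 1, Taxon 3, Taxon 5}.
VII: derived state '+' in Taxon 4 only — an autapomorphy, so it tells us nothing about relationships among taxa.
Most parsimonious ingroup topology: ((((Taxon 1,Taxon 5),Taxon 3),Taxon 4),Taxon 8).
Changes per character on this tree: I: 1; II: 1; III: 1; IV: 2; V: 1; VI: 1; VII: 1.
Total = 8.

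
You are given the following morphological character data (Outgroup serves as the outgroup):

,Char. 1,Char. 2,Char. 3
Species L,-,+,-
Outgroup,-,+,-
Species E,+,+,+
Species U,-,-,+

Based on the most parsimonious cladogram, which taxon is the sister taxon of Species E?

Character polarity is set by the outgroup: the derived state is whichever differs from the outgroup's state, so for Char. 2 the derived state is '-', and for the remaining characters it is '+'.
Char. 1: derived state '+' in Species E only — an autapomorphy, so it tells us nothing about relationships among taxa.
Char. 2 (derived state '-') is unique to Species U (autapomorphy; uninformative for grouping).
Char. 3: derived state '+' in Species E and Species U only — synapomorphy for {Species E, Species U}.
Most parsimonious ingroup topology: (Species L,(Species U,Species E)).
Species E and Species U form a cherry on this tree, so they are sister taxa.

Species U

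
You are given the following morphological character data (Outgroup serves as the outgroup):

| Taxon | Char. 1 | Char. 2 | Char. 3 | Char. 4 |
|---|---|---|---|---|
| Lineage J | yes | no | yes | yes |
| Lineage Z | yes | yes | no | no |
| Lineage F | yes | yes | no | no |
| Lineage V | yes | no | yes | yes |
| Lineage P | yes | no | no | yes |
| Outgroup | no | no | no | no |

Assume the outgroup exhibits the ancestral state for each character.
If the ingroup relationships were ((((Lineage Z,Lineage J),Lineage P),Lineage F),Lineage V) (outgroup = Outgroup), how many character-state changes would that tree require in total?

8

Map each character onto ((((Lineage Z,Lineage J),Lineage P),Lineage F),Lineage V) (rooted by Outgroup) and count the minimum state changes it requires (Fitch parsimony):
Char. 1: 1; Char. 2: 2; Char. 3: 2; Char. 4: 3.
Total tree length = 8.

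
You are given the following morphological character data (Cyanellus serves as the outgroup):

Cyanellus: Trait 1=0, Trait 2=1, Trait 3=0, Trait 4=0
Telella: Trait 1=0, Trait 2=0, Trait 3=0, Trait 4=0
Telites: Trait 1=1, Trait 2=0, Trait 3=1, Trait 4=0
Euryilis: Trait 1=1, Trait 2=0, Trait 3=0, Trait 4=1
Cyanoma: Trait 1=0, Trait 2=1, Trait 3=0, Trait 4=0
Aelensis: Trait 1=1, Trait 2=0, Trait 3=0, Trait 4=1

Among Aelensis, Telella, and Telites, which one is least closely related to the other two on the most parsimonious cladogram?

Character polarity is set by the outgroup: the derived state is whichever differs from the outgroup's state, so for Trait 2 the derived state is '0', and for the remaining characters it is '1'.
Only Aelensis, Euryilis, and Telites show the derived state '1' for Trait 1, supporting them as a clade.
Trait 2 (derived state '0') is shared by Aelensis, Euryilis, Telella, and Telites — a synapomorphy uniting that clade.
Trait 3: derived state '1' in Telites only — an autapomorphy, so it tells us nothing about relationships among taxa.
Only Aelensis and Euryilis show the derived state '1' for Trait 4, supporting them as a clade.
Most parsimonious ingroup topology: ((Telella,((Aelensis,Euryilis),Telites)),Cyanoma).
Telites and Aelensis share a more recent common ancestor with each other than either does with Telella, so Telella is the least closely related of the three.

Telella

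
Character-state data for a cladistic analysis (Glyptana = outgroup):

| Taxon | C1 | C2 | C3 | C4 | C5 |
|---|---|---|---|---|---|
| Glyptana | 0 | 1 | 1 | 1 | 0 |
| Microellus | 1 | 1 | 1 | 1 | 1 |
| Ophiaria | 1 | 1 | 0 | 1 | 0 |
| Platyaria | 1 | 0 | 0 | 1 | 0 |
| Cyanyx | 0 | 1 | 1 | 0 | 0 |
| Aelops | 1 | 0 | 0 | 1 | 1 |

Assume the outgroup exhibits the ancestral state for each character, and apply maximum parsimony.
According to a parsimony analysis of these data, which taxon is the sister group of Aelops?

Platyaria

Character polarity is set by the outgroup: the derived state is whichever differs from the outgroup's state, so for C2, C3, C4 the derived state is '0', and for the remaining characters it is '1'.
Only Aelops, Microellus, Ophiaria, and Platyaria show the derived state '1' for C1, supporting them as a clade.
C2: derived state '0' in Aelops and Platyaria only — synapomorphy for {Aelops, Platyaria}.
Only Aelops, Ophiaria, and Platyaria show the derived state '0' for C3, supporting them as a clade.
C4: derived state '0' in Cyanyx only — an autapomorphy, so it tells us nothing about relationships among taxa.
C5 groups Aelops and Microellus, which is incompatible with the clades supported by the remaining characters; treating it as convergent (homoplasy) costs fewer steps than any alternative tree.
Most parsimonious ingroup topology: (Cyanyx,((Ophiaria,(Aelops,Platyaria)),Microellus)).
Aelops and Platyaria form a cherry on this tree, so they are sister taxa.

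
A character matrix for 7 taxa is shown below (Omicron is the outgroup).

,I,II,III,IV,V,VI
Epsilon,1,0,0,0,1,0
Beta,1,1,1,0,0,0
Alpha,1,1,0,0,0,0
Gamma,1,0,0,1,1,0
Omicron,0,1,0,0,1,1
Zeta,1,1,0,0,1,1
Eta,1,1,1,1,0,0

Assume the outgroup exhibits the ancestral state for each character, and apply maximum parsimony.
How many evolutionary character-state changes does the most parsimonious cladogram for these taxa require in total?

Character polarity is set by the outgroup: the derived state is whichever differs from the outgroup's state, so for II, V, VI the derived state is '0', and for the remaining characters it is '1'.
All ingroup taxa share the derived state '1' for I; it defines the ingroup but does not resolve relationships within it.
II: derived state '0' in Epsilon and Gamma only — synapomorphy for {Epsilon, Gamma}.
Only Beta and Eta show the derived state '1' for III, supporting them as a clade.
IV (state '1') occurs in Eta and Gamma but conflicts with the nesting implied by the other characters — most parsimoniously interpreted as homoplasy.
V (derived state '0') is shared by Alpha, Beta, and Eta — a synapomorphy uniting that clade.
Only Alpha, Beta, Epsilon, Eta, and Gamma show the derived state '0' for VI, supporting them as a clade.
Most parsimonious ingroup topology: (((Alpha,(Eta,Beta)),(Epsilon,Gamma)),Zeta).
Changes per character on this tree: I: 1; II: 1; III: 1; IV: 2; V: 1; VI: 1.
Total = 7.

7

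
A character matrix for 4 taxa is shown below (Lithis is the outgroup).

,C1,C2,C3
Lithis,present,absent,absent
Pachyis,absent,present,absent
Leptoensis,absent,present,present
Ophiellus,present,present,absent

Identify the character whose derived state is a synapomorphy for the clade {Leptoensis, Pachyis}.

C1

Character polarity is set by the outgroup: the derived state is whichever differs from the outgroup's state, so for C1 the derived state is 'absent', and for the remaining characters it is 'present'.
Only Leptoensis and Pachyis show the derived state 'absent' for C1, supporting them as a clade.
All ingroup taxa share the derived state 'present' for C2; it defines the ingroup but does not resolve relationships within it.
C3 (derived state 'present') is unique to Leptoensis (autapomorphy; uninformative for grouping).
Most parsimonious ingroup topology: ((Pachyis,Leptoensis),Ophiellus).
The clade {Leptoensis, Pachyis} is supported by C1: its derived state 'absent' occurs in exactly those taxa and in no other taxon (including the outgroup).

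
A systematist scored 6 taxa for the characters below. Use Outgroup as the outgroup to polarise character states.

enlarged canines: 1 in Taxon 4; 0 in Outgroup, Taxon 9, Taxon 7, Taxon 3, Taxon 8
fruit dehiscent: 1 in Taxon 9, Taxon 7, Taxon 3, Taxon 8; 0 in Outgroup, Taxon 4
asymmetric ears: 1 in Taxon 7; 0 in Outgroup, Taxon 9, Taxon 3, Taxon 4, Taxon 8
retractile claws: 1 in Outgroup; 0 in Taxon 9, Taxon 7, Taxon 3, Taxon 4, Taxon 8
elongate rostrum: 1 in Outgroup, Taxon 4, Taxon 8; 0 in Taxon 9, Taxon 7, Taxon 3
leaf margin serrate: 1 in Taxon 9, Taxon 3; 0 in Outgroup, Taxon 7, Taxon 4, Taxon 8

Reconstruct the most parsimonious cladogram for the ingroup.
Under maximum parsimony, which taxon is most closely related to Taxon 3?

Taxon 9

Character polarity is set by the outgroup: the derived state is whichever differs from the outgroup's state, so for retractile claws, elongate rostrum the derived state is '0', and for the remaining characters it is '1'.
enlarged canines (derived state '1') is unique to Taxon 4 (autapomorphy; uninformative for grouping).
Only Taxon 3, Taxon 7, Taxon 8, and Taxon 9 show the derived state '1' for fruit dehiscent, supporting them as a clade.
asymmetric ears: derived state '1' in Taxon 7 only — an autapomorphy, so it tells us nothing about relationships among taxa.
retractile claws (derived state '0') is shared by all ingroup taxa — unites the whole ingroup.
Only Taxon 3, Taxon 7, and Taxon 9 show the derived state '0' for elongate rostrum, supporting them as a clade.
leaf margin serrate (derived state '1') is shared by Taxon 3 and Taxon 9 — a synapomorphy uniting that clade.
Most parsimonious ingroup topology: ((((Taxon 9,Taxon 3),Taxon 7),Taxon 8),Taxon 4).
Taxon 3 and Taxon 9 form a cherry on this tree, so they are sister taxa.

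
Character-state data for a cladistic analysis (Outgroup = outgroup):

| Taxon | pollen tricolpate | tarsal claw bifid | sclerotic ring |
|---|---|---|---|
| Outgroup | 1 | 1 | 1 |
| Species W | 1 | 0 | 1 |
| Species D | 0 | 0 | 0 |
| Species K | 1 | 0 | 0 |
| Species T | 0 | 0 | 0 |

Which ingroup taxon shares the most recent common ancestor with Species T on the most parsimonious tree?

The outgroup has state '1' for every character, so '0' is the derived state throughout.
pollen tricolpate: derived state '0' in Species D and Species T only — synapomorphy for {Species D, Species T}.
All ingroup taxa share the derived state '0' for tarsal claw bifid; it defines the ingroup but does not resolve relationships within it.
sclerotic ring (derived state '0') is shared by Species D, Species K, and Species T — a synapomorphy uniting that clade.
Most parsimonious ingroup topology: (Species W,((Species D,Species T),Species K)).
Species T and Species D form a cherry on this tree, so they are sister taxa.

Species D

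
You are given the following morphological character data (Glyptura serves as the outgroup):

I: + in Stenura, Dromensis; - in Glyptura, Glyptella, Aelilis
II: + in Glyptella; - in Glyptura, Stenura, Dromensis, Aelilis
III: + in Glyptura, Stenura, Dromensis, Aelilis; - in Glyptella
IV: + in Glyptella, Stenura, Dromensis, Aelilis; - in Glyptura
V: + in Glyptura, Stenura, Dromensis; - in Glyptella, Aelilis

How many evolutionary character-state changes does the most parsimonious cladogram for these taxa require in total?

Character polarity is set by the outgroup: the derived state is whichever differs from the outgroup's state, so for III, V the derived state is '-', and for the remaining characters it is '+'.
Only Dromensis and Stenura show the derived state '+' for I, supporting them as a clade.
II: derived state '+' in Glyptella only — an autapomorphy, so it tells us nothing about relationships among taxa.
III: derived state '-' in Glyptella only — an autapomorphy, so it tells us nothing about relationships among taxa.
IV (derived state '+') is shared by all ingroup taxa — unites the whole ingroup.
Only Aelilis and Glyptella show the derived state '-' for V, supporting them as a clade.
Most parsimonious ingroup topology: ((Glyptella,Aelilis),(Stenura,Dromensis)).
Changes per character on this tree: I: 1; II: 1; III: 1; IV: 1; V: 1.
Total = 5.

5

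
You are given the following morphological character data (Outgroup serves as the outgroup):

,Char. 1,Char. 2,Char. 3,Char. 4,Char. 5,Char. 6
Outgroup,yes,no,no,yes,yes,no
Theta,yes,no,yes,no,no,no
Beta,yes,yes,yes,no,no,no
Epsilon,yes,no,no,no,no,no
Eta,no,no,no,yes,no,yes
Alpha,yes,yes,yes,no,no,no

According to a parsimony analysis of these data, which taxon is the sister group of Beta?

Character polarity is set by the outgroup: the derived state is whichever differs from the outgroup's state, so for Char. 1, Char. 4, Char. 5 the derived state is 'no', and for the remaining characters it is 'yes'.
Char. 1 (derived state 'no') is unique to Eta (autapomorphy; uninformative for grouping).
Only Alpha and Beta show the derived state 'yes' for Char. 2, supporting them as a clade.
Only Alpha, Beta, and Theta show the derived state 'yes' for Char. 3, supporting them as a clade.
Char. 4: derived state 'no' in Alpha, Beta, Epsilon, and Theta only — synapomorphy for {Alpha, Beta, Epsilon, Theta}.
All ingroup taxa share the derived state 'no' for Char. 5; it defines the ingroup but does not resolve relationships within it.
Char. 6 (derived state 'yes') is unique to Eta (autapomorphy; uninformative for grouping).
Most parsimonious ingroup topology: (((Theta,(Beta,Alpha)),Epsilon),Eta).
Beta and Alpha form a cherry on this tree, so they are sister taxa.

Alpha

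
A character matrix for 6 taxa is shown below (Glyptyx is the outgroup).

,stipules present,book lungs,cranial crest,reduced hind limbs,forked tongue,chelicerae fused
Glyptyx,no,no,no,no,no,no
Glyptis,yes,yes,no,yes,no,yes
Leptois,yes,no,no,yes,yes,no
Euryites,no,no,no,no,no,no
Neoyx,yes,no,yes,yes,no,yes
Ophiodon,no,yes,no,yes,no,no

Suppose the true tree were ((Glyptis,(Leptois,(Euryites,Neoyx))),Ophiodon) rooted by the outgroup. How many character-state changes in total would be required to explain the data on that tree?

Map each character onto ((Glyptis,(Leptois,(Euryites,Neoyx))),Ophiodon) (rooted by Glyptyx) and count the minimum state changes it requires (Fitch parsimony):
stipules present: 2; book lungs: 2; cranial crest: 1; reduced hind limbs: 2; forked tongue: 1; chelicerae fused: 2.
Total tree length = 10.

10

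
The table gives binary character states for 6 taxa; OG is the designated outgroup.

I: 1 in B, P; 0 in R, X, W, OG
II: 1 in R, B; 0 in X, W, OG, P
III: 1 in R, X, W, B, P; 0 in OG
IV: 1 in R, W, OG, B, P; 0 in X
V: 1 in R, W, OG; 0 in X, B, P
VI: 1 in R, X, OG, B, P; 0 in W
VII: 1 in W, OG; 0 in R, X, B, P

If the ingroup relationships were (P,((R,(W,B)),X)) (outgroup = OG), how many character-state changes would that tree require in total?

12

Map each character onto (P,((R,(W,B)),X)) (rooted by OG) and count the minimum state changes it requires (Fitch parsimony):
I: 2; II: 2; III: 1; IV: 1; V: 3; VI: 1; VII: 2.
Total tree length = 12.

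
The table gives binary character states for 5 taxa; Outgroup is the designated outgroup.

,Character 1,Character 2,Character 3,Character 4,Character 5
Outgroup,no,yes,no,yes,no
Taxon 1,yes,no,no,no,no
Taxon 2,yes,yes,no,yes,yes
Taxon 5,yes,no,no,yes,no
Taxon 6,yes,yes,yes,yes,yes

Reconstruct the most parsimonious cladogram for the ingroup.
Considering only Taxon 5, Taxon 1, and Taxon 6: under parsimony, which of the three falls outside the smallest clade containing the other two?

Character polarity is set by the outgroup: the derived state is whichever differs from the outgroup's state, so for Character 2, Character 4 the derived state is 'no', and for the remaining characters it is 'yes'.
Character 1 (derived state 'yes') is shared by all ingroup taxa — unites the whole ingroup.
Only Taxon 1 and Taxon 5 show the derived state 'no' for Character 2, supporting them as a clade.
Character 3: derived state 'yes' in Taxon 6 only — an autapomorphy, so it tells us nothing about relationships among taxa.
Character 4 (derived state 'no') is unique to Taxon 1 (autapomorphy; uninformative for grouping).
Character 5: derived state 'yes' in Taxon 2 and Taxon 6 only — synapomorphy for {Taxon 2, Taxon 6}.
Most parsimonious ingroup topology: ((Taxon 1,Taxon 5),(Taxon 2,Taxon 6)).
Taxon 1 and Taxon 5 share a more recent common ancestor with each other than either does with Taxon 6, so Taxon 6 is the least closely related of the three.

Taxon 6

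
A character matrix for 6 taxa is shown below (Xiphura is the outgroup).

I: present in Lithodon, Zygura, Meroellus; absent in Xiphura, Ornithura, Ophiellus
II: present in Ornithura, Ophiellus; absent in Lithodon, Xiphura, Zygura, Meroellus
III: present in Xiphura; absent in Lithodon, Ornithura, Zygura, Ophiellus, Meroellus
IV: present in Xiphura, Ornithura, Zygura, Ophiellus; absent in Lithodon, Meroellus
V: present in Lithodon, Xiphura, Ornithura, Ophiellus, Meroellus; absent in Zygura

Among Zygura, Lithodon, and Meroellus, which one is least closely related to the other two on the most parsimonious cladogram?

Zygura

Character polarity is set by the outgroup: the derived state is whichever differs from the outgroup's state, so for III, IV, V the derived state is 'absent', and for the remaining characters it is 'present'.
I: derived state 'present' in Lithodon, Meroellus, and Zygura only — synapomorphy for {Lithodon, Meroellus, Zygura}.
II (derived state 'present') is shared by Ophiellus and Ornithura — a synapomorphy uniting that clade.
III (derived state 'absent') is shared by all ingroup taxa — unites the whole ingroup.
IV: derived state 'absent' in Lithodon and Meroellus only — synapomorphy for {Lithodon, Meroellus}.
V: derived state 'absent' in Zygura only — an autapomorphy, so it tells us nothing about relationships among taxa.
Most parsimonious ingroup topology: (((Meroellus,Lithodon),Zygura),(Ophiellus,Ornithura)).
Meroellus and Lithodon share a more recent common ancestor with each other than either does with Zygura, so Zygura is the least closely related of the three.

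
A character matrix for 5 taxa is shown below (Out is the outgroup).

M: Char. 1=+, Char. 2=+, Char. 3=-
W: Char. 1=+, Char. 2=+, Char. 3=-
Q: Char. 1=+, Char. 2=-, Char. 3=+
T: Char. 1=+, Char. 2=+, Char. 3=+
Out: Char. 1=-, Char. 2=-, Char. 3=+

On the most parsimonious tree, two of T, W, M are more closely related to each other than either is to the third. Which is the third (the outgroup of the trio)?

T

Character polarity is set by the outgroup: the derived state is whichever differs from the outgroup's state, so for Char. 3 the derived state is '-', and for the remaining characters it is '+'.
All ingroup taxa share the derived state '+' for Char. 1; it defines the ingroup but does not resolve relationships within it.
Char. 2: derived state '+' in M, T, and W only — synapomorphy for {M, T, W}.
Char. 3 (derived state '-') is shared by M and W — a synapomorphy uniting that clade.
Most parsimonious ingroup topology: (((W,M),T),Q).
M and W share a more recent common ancestor with each other than either does with T, so T is the least closely related of the three.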